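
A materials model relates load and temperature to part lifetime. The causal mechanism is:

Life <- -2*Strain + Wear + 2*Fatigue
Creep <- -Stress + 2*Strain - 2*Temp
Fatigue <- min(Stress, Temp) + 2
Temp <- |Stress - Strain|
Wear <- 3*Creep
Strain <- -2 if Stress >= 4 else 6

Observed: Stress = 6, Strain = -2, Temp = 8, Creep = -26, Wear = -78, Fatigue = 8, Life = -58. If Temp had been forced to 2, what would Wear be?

-42

do(Temp=2) replaces the equation Temp <- |Stress - Strain| with the constant Temp = 2.
Strain = -2 if Stress >= 4 else 6  [with Stress=6]  = -2
Creep = -Stress + 2*Strain - 2*Temp  [with Stress=6, Strain=-2, Temp=2]  = -14
Wear = 3*Creep  [with Creep=-14]  = -42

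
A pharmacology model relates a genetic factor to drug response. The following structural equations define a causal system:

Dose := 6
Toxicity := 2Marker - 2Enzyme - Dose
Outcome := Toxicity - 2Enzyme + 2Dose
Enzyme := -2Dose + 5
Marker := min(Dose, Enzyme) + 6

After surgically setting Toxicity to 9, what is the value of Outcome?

Intervening sets Toxicity = 9 and removes its equation (Toxicity := 2Marker - 2Enzyme - Dose).
Enzyme = -2Dose + 5  [with Dose=6]  = -7
Outcome = Toxicity - 2Enzyme + 2Dose  [with Toxicity=9, Enzyme=-7, Dose=6]  = 35

35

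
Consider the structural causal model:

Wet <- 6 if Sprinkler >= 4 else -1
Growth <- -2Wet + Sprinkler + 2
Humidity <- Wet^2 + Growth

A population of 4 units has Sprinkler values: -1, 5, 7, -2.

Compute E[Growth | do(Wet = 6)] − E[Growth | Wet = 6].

Under do(Wet=6), Wet's equation is replaced by Wet=6 for every unit. Per-unit Growth: -11, -5, -3, -12. Mean = -7.75.
Observing Wet=6 restricts to units where Wet's equation naturally yields 6: Sprinkler ∈ {5, 7}. In that subpopulation Growth = -5, -3, mean -4.
Difference = -7.75 − (-4) = -3.75.

-3.75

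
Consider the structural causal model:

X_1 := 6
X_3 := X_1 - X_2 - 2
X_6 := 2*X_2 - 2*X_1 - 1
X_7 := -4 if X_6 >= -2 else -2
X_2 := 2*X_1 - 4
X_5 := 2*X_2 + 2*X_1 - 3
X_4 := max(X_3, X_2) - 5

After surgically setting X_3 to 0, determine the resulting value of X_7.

-4

The intervention breaks the incoming arrows to X_3: X_3 := X_1 - X_2 - 2 no longer applies, and X_3 = 0.
X_7 is not downstream of the intervention, so its value is determined by the original equations.
X_2 = 2*X_1 - 4  [with X_1=6]  = 8
X_6 = 2*X_2 - 2*X_1 - 1  [with X_2=8, X_1=6]  = 3
X_7 = -4 if X_6 >= -2 else -2  [with X_6=3]  = -4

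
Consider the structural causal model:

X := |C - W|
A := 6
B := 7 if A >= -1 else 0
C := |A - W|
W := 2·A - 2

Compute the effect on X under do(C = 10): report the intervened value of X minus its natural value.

-6

Intervening sets C = 10 and removes its equation (C := |A - W|).
W = 2·A - 2  [with A=6]  = 10
X = |C - W|  [with C=10, W=10]  = 0
Without intervention: W = 2·A - 2  [with A=6]  = 10; C = |A - W|  [with A=6, W=10]  = 4; X = |C - W|  [with C=4, W=10]  = 6.
Change = 0 − 6 = -6.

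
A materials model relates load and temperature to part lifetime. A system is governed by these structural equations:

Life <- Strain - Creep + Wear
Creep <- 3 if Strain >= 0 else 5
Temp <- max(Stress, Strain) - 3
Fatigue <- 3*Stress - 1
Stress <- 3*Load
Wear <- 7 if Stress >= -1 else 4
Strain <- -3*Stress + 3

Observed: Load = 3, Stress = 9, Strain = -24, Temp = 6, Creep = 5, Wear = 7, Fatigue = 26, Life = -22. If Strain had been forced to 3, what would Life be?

7

The intervention breaks the incoming arrows to Strain: Strain <- -3*Stress + 3 no longer applies, and Strain = 3.
Stress = 3*Load  [with Load=3]  = 9
Creep = 3 if Strain >= 0 else 5  [with Strain=3]  = 3
Wear = 7 if Stress >= -1 else 4  [with Stress=9]  = 7
Life = Strain - Creep + Wear  [with Strain=3, Creep=3, Wear=7]  = 7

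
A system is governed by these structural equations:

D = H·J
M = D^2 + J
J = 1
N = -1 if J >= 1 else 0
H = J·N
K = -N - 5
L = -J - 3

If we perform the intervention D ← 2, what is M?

Under do(D=2), the mechanism D = H·J is discarded; D is fixed at 2.
M = D^2 + J  [with D=2, J=1]  = 5

5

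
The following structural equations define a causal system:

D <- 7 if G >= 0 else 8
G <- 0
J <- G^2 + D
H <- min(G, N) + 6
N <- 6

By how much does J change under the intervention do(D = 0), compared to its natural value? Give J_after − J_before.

-7

do(D=0) replaces the equation D <- 7 if G >= 0 else 8 with the constant D = 0.
J = G^2 + D  [with G=0, D=0]  = 0
Without intervention: D = 7 if G >= 0 else 8  [with G=0]  = 7; J = G^2 + D  [with G=0, D=7]  = 7.
Change = 0 − 7 = -7.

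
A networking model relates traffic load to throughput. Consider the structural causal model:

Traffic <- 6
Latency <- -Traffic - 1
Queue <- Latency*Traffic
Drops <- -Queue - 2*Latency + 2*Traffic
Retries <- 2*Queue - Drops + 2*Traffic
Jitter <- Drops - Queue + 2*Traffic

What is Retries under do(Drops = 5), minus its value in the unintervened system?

Intervening sets Drops = 5 and removes its equation (Drops <- -Queue - 2*Latency + 2*Traffic).
Latency = -Traffic - 1  [with Traffic=6]  = -7
Queue = Latency*Traffic  [with Latency=-7, Traffic=6]  = -42
Retries = 2*Queue - Drops + 2*Traffic  [with Queue=-42, Drops=5, Traffic=6]  = -77
Without intervention: Latency = -Traffic - 1  [with Traffic=6]  = -7; Queue = Latency*Traffic  [with Latency=-7, Traffic=6]  = -42; Drops = -Queue - 2*Latency + 2*Traffic  [with Queue=-42, Latency=-7, Traffic=6]  = 68; Retries = 2*Queue - Drops + 2*Traffic  [with Queue=-42, Drops=68, Traffic=6]  = -140.
Change = -77 − (-140) = 63.

63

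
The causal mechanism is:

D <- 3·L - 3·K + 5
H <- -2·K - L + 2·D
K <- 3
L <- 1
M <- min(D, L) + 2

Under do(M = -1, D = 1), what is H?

-5

The joint intervention fixes M = -1, D = 1, removing each variable's own equation.
H = -2·K - L + 2·D  [with K=3, L=1, D=1]  = -5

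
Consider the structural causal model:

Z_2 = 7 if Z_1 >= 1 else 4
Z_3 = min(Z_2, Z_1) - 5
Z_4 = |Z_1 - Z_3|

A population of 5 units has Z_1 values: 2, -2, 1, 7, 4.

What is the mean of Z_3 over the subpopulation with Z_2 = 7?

-1.5

Conditioning on Z_2=7 selects the 4 unit(s) with Z_1 ∈ {2, 1, 7, 4}. Their Z_3 values: -3, -4, 2, -1. Mean = -1.5.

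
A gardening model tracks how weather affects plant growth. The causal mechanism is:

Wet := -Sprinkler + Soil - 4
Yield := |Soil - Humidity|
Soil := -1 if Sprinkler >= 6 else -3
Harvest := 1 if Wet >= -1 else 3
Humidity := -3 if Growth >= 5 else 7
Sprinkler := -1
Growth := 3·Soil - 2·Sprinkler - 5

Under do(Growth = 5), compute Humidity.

-3

Intervening sets Growth = 5 and removes its equation (Growth := 3·Soil - 2·Sprinkler - 5).
Humidity = -3 if Growth >= 5 else 7  [with Growth=5]  = -3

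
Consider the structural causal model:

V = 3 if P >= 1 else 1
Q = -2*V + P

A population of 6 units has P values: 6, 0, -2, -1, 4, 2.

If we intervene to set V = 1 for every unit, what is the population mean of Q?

Under do(V=1), V's equation is replaced by V=1 for every unit. Per-unit Q: 4, -2, -4, -3, 2, 0. Mean = -0.5.

-0.5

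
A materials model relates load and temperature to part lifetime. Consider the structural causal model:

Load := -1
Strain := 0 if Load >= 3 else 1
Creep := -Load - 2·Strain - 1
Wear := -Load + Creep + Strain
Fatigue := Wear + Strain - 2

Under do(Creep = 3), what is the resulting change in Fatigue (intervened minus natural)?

5

do(Creep=3) replaces the equation Creep := -Load - 2·Strain - 1 with the constant Creep = 3.
Strain = 0 if Load >= 3 else 1  [with Load=-1]  = 1
Wear = -Load + Creep + Strain  [with Load=-1, Creep=3, Strain=1]  = 5
Fatigue = Wear + Strain - 2  [with Wear=5, Strain=1]  = 4
Without intervention: Strain = 0 if Load >= 3 else 1  [with Load=-1]  = 1; Creep = -Load - 2·Strain - 1  [with Load=-1, Strain=1]  = -2; Wear = -Load + Creep + Strain  [with Load=-1, Creep=-2, Strain=1]  = 0; Fatigue = Wear + Strain - 2  [with Wear=0, Strain=1]  = -1.
Change = 4 − (-1) = 5.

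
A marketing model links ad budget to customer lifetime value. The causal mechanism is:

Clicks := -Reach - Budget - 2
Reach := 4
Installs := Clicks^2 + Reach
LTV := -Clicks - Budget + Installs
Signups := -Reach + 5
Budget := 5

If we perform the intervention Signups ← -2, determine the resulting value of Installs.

The intervention breaks the incoming arrows to Signups: Signups := -Reach + 5 no longer applies, and Signups = -2.
Since Installs is not a descendant of the intervened variable, it is unaffected.
Clicks = -Reach - Budget - 2  [with Reach=4, Budget=5]  = -11
Installs = Clicks^2 + Reach  [with Clicks=-11, Reach=4]  = 125

125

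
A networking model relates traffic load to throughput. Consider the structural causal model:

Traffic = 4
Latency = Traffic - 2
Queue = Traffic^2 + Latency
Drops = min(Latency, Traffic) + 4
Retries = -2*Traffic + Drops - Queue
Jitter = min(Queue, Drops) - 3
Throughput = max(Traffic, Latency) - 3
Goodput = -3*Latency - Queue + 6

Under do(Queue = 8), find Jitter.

3

The intervention breaks the incoming arrows to Queue: Queue = Traffic^2 + Latency no longer applies, and Queue = 8.
Latency = Traffic - 2  [with Traffic=4]  = 2
Drops = min(Latency, Traffic) + 4  [with Latency=2, Traffic=4]  = 6
Jitter = min(Queue, Drops) - 3  [with Queue=8, Drops=6]  = 3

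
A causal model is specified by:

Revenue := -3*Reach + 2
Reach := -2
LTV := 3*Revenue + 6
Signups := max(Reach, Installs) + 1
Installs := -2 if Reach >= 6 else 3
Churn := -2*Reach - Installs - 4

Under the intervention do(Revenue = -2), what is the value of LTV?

The intervention breaks the incoming arrows to Revenue: Revenue := -3*Reach + 2 no longer applies, and Revenue = -2.
LTV = 3*Revenue + 6  [with Revenue=-2]  = 0

0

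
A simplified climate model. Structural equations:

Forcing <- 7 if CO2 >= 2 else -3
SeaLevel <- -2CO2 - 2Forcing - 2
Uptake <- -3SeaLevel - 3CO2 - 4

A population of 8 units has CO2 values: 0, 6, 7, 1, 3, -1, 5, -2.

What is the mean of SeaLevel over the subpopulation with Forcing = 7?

E[SeaLevel|Forcing=7] averages over only the 4 units with Forcing=7 (CO2 = 6, 7, 3, 5): SeaLevel = -28, -30, -22, -26, mean -26.5.

-26.5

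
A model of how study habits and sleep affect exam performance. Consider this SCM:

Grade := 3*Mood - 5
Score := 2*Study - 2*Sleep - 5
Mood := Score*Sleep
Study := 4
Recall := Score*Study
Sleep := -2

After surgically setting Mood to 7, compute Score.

7

Under do(Mood=7), the mechanism Mood := Score*Sleep is discarded; Mood is fixed at 7.
Since Score is not a descendant of the intervened variable, it is unaffected.
Score = 2*Study - 2*Sleep - 5  [with Study=4, Sleep=-2]  = 7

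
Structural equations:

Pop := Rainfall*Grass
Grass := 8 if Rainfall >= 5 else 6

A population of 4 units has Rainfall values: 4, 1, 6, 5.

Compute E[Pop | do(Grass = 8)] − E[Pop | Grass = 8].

-12

Every unit gets Grass=8 under the intervention. Pop values become 32, 8, 48, 40; E[Pop|do(Grass=8)] = 32.
Conditioning on Grass=8 selects the 2 unit(s) with Rainfall ∈ {6, 5}. Their Pop values: 48, 40. Mean = 44.
Difference = 32 − 44 = -12.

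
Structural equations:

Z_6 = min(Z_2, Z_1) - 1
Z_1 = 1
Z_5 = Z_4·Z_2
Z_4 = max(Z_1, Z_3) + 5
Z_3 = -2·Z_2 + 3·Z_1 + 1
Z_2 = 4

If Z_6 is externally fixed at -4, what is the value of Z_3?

do(Z_6=-4) replaces the equation Z_6 = min(Z_2, Z_1) - 1 with the constant Z_6 = -4.
Z_3 is not downstream of the intervention, so its value is determined by the original equations.
Z_3 = -2·Z_2 + 3·Z_1 + 1  [with Z_2=4, Z_1=1]  = -4

-4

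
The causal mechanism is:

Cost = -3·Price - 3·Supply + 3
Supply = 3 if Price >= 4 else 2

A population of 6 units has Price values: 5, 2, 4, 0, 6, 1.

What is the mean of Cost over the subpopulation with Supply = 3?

Conditioning on Supply=3 selects the 3 unit(s) with Price ∈ {5, 4, 6}. Their Cost values: -21, -18, -24. Mean = -21.

-21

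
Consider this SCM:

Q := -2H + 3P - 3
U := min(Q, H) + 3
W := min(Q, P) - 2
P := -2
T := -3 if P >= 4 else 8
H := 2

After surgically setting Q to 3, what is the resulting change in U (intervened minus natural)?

The intervention breaks the incoming arrows to Q: Q := -2H + 3P - 3 no longer applies, and Q = 3.
U = min(Q, H) + 3  [with Q=3, H=2]  = 5
Without intervention: Q = -2H + 3P - 3  [with H=2, P=-2]  = -13; U = min(Q, H) + 3  [with Q=-13, H=2]  = -10.
Change = 5 − (-10) = 15.

15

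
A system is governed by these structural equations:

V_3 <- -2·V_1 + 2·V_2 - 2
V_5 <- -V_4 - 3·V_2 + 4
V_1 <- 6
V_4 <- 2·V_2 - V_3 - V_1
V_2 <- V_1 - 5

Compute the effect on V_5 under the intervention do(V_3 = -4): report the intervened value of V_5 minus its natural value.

8

do(V_3=-4) replaces the equation V_3 <- -2·V_1 + 2·V_2 - 2 with the constant V_3 = -4.
V_2 = V_1 - 5  [with V_1=6]  = 1
V_4 = 2·V_2 - V_3 - V_1  [with V_2=1, V_3=-4, V_1=6]  = 0
V_5 = -V_4 - 3·V_2 + 4  [with V_4=0, V_2=1]  = 1
Without intervention: V_2 = V_1 - 5  [with V_1=6]  = 1; V_3 = -2·V_1 + 2·V_2 - 2  [with V_1=6, V_2=1]  = -12; V_4 = 2·V_2 - V_3 - V_1  [with V_2=1, V_3=-12, V_1=6]  = 8; V_5 = -V_4 - 3·V_2 + 4  [with V_4=8, V_2=1]  = -7.
Change = 1 − (-7) = 8.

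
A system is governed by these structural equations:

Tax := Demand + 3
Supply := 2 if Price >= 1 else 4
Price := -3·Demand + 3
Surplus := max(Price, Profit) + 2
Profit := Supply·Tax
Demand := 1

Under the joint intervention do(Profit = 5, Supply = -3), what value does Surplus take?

The joint intervention fixes Profit = 5, Supply = -3, removing each variable's own equation.
Price = -3·Demand + 3  [with Demand=1]  = 0
Surplus = max(Price, Profit) + 2  [with Price=0, Profit=5]  = 7

7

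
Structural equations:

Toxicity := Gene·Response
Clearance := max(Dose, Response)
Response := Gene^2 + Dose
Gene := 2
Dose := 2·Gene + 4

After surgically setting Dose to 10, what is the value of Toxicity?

28

Under do(Dose=10), the mechanism Dose := 2·Gene + 4 is discarded; Dose is fixed at 10.
Response = Gene^2 + Dose  [with Gene=2, Dose=10]  = 14
Toxicity = Gene·Response  [with Gene=2, Response=14]  = 28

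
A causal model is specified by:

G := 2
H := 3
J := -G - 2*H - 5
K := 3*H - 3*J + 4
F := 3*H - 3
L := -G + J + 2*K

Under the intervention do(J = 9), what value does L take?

The intervention breaks the incoming arrows to J: J := -G - 2*H - 5 no longer applies, and J = 9.
K = 3*H - 3*J + 4  [with H=3, J=9]  = -14
L = -G + J + 2*K  [with G=2, J=9, K=-14]  = -21

-21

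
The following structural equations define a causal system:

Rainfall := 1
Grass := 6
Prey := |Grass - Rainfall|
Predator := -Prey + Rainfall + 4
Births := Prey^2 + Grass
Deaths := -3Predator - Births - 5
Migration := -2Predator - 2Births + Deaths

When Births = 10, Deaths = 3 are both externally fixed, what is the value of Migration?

Under do(Births = 10, Deaths = 3), each intervened variable's structural equation is replaced by its fixed value.
Prey = |Grass - Rainfall|  [with Grass=6, Rainfall=1]  = 5
Predator = -Prey + Rainfall + 4  [with Prey=5, Rainfall=1]  = 0
Migration = -2Predator - 2Births + Deaths  [with Predator=0, Births=10, Deaths=3]  = -17

-17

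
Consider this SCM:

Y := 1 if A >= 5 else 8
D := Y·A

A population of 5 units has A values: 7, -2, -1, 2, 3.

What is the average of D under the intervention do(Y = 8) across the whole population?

14.4

Under do(Y=8), Y's equation is replaced by Y=8 for every unit. Per-unit D: 56, -16, -8, 16, 24. Mean = 14.4.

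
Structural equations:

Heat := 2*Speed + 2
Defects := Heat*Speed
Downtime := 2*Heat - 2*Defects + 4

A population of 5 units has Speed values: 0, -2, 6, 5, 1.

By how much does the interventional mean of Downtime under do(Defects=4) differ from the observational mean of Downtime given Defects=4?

10

The intervention sets Defects=4 in all 5 units regardless of Speed. Recomputing Downtime per unit gives 0, -8, 24, 20, 4; average 8.
Conditioning on Defects=4 selects the 2 unit(s) with Speed ∈ {-2, 1}. Their Downtime values: -8, 4. Mean = -2.
Difference = 8 − (-2) = 10.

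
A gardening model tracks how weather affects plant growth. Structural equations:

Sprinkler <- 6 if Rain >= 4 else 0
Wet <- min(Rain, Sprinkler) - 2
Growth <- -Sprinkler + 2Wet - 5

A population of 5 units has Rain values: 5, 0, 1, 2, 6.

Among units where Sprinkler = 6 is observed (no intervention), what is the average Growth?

Conditioning on Sprinkler=6 selects the 2 unit(s) with Rain ∈ {5, 6}. Their Growth values: -5, -3. Mean = -4.

-4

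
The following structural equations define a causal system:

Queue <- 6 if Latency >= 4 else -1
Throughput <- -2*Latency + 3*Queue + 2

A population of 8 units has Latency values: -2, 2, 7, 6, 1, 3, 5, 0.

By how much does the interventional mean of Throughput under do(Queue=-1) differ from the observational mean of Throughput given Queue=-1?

-3.9

The intervention sets Queue=-1 in all 8 units regardless of Latency. Recomputing Throughput per unit gives 3, -5, -15, -13, -3, -7, -11, -1; average -6.5.
E[Throughput|Queue=-1] averages over only the 5 units with Queue=-1 (Latency = -2, 2, 1, 3, 0): Throughput = 3, -5, -3, -7, -1, mean -2.6.
Difference = -6.5 − (-2.6) = -3.9.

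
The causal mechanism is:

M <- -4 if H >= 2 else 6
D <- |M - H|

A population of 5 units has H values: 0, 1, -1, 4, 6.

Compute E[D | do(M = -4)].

Every unit gets M=-4 under the intervention. D values become 4, 5, 3, 8, 10; E[D|do(M=-4)] = 6.

6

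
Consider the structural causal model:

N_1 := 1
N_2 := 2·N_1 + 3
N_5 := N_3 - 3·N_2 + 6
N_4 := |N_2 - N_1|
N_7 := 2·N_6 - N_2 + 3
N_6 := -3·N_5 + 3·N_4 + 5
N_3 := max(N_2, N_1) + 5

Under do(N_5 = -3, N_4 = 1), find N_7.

Setting N_5 = -3, N_4 = 1 by intervention discards those variables' equations.
N_2 = 2·N_1 + 3  [with N_1=1]  = 5
N_6 = -3·N_5 + 3·N_4 + 5  [with N_5=-3, N_4=1]  = 17
N_7 = 2·N_6 - N_2 + 3  [with N_6=17, N_2=5]  = 32

32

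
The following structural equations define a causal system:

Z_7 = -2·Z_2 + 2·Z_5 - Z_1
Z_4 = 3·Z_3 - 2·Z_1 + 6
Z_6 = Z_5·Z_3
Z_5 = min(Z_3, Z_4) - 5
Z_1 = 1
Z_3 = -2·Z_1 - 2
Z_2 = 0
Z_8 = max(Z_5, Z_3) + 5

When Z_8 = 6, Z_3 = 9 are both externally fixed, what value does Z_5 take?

The joint intervention fixes Z_8 = 6, Z_3 = 9, removing each variable's own equation.
Z_4 = 3·Z_3 - 2·Z_1 + 6  [with Z_3=9, Z_1=1]  = 31
Z_5 = min(Z_3, Z_4) - 5  [with Z_3=9, Z_4=31]  = 4

4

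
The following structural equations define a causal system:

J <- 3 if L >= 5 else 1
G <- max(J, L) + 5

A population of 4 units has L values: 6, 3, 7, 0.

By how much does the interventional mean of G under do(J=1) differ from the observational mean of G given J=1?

2.25

do(J=1) breaks J's dependence on L. With J=1 fixed, G across the units is 11, 8, 12, 6, mean 9.25.
E[G|J=1] averages over only the 2 units with J=1 (L = 3, 0): G = 8, 6, mean 7.
Difference = 9.25 − 7 = 2.25.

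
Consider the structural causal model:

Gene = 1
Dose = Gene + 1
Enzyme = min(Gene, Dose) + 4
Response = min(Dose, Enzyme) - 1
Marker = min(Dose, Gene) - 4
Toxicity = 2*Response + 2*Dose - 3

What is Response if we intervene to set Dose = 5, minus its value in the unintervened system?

do(Dose=5) replaces the equation Dose = Gene + 1 with the constant Dose = 5.
Enzyme = min(Gene, Dose) + 4  [with Gene=1, Dose=5]  = 5
Response = min(Dose, Enzyme) - 1  [with Dose=5, Enzyme=5]  = 4
Without intervention: Dose = Gene + 1  [with Gene=1]  = 2; Enzyme = min(Gene, Dose) + 4  [with Gene=1, Dose=2]  = 5; Response = min(Dose, Enzyme) - 1  [with Dose=2, Enzyme=5]  = 1.
Change = 4 − 1 = 3.

3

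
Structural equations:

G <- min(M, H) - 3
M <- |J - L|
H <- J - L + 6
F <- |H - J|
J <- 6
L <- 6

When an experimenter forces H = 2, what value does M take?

0

The intervention breaks the incoming arrows to H: H <- J - L + 6 no longer applies, and H = 2.
M is not downstream of the intervention, so its value is determined by the original equations.
M = |J - L|  [with J=6, L=6]  = 0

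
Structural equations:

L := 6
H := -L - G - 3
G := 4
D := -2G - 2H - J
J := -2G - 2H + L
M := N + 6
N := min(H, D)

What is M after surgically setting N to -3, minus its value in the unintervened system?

Intervening sets N = -3 and removes its equation (N := min(H, D)).
M = N + 6  [with N=-3]  = 3
Without intervention: H = -L - G - 3  [with L=6, G=4]  = -13; J = -2G - 2H + L  [with G=4, H=-13, L=6]  = 24; D = -2G - 2H - J  [with G=4, H=-13, J=24]  = -6; N = min(H, D)  [with H=-13, D=-6]  = -13; M = N + 6  [with N=-13]  = -7.
Change = 3 − (-7) = 10.

10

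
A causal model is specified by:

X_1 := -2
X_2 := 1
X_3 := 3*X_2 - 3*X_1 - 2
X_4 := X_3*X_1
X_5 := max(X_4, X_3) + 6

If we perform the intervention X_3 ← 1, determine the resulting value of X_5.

7

do(X_3=1) replaces the equation X_3 := 3*X_2 - 3*X_1 - 2 with the constant X_3 = 1.
X_4 = X_3*X_1  [with X_3=1, X_1=-2]  = -2
X_5 = max(X_4, X_3) + 6  [with X_4=-2, X_3=1]  = 7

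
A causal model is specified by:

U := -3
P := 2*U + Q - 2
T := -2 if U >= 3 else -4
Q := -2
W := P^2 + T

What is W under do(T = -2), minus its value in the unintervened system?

Intervening sets T = -2 and removes its equation (T := -2 if U >= 3 else -4).
P = 2*U + Q - 2  [with U=-3, Q=-2]  = -10
W = P^2 + T  [with P=-10, T=-2]  = 98
Without intervention: P = 2*U + Q - 2  [with U=-3, Q=-2]  = -10; T = -2 if U >= 3 else -4  [with U=-3]  = -4; W = P^2 + T  [with P=-10, T=-4]  = 96.
Change = 98 − 96 = 2.

2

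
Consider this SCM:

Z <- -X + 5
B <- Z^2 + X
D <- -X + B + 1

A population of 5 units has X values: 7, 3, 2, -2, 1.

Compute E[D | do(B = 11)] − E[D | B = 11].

2.3

do(B=11) breaks B's dependence on X. With B=11 fixed, D across the units is 5, 9, 10, 14, 11, mean 9.8.
E[D|B=11] averages over only the 2 units with B=11 (X = 7, 2): D = 5, 10, mean 7.5.
Difference = 9.8 − 7.5 = 2.3.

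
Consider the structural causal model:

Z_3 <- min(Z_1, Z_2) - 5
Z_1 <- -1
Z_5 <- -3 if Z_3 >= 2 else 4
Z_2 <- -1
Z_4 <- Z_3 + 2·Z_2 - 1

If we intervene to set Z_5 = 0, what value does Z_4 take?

-9

The intervention breaks the incoming arrows to Z_5: Z_5 <- -3 if Z_3 >= 2 else 4 no longer applies, and Z_5 = 0.
Since Z_4 is not a descendant of the intervened variable, it is unaffected.
Z_3 = min(Z_1, Z_2) - 5  [with Z_1=-1, Z_2=-1]  = -6
Z_4 = Z_3 + 2·Z_2 - 1  [with Z_3=-6, Z_2=-1]  = -9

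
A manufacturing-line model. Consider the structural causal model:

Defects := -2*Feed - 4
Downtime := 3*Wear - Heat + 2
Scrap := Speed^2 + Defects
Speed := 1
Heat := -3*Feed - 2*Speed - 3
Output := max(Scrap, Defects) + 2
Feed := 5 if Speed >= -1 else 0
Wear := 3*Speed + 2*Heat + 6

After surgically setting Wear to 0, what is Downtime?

22

do(Wear=0) replaces the equation Wear := 3*Speed + 2*Heat + 6 with the constant Wear = 0.
Feed = 5 if Speed >= -1 else 0  [with Speed=1]  = 5
Heat = -3*Feed - 2*Speed - 3  [with Feed=5, Speed=1]  = -20
Downtime = 3*Wear - Heat + 2  [with Wear=0, Heat=-20]  = 22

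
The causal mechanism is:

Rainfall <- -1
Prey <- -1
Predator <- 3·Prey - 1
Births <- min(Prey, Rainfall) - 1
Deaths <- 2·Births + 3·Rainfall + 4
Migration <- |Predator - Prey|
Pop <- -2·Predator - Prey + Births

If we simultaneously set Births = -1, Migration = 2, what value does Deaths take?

-1

Setting Births = -1, Migration = 2 by intervention discards those variables' equations.
Deaths = 2·Births + 3·Rainfall + 4  [with Births=-1, Rainfall=-1]  = -1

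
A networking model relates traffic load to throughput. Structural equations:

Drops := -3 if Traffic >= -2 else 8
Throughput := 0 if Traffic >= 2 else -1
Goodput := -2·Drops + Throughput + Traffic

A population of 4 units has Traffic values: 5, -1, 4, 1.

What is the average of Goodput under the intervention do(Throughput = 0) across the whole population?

The intervention sets Throughput=0 in all 4 units regardless of Traffic. Recomputing Goodput per unit gives 11, 5, 10, 7; average 8.25.

8.25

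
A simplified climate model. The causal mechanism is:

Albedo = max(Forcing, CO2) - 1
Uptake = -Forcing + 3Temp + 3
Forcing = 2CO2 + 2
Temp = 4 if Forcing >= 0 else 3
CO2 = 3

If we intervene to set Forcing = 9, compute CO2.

3

Under do(Forcing=9), the mechanism Forcing = 2CO2 + 2 is discarded; Forcing is fixed at 9.
CO2 is not downstream of the intervention, so its value is determined by the original equations.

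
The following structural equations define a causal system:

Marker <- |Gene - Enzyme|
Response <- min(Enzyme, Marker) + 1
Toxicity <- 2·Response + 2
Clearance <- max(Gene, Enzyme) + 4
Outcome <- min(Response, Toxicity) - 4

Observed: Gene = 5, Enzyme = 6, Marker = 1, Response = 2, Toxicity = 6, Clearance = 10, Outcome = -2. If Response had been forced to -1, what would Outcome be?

The intervention breaks the incoming arrows to Response: Response <- min(Enzyme, Marker) + 1 no longer applies, and Response = -1.
Toxicity = 2·Response + 2  [with Response=-1]  = 0
Outcome = min(Response, Toxicity) - 4  [with Response=-1, Toxicity=0]  = -5

-5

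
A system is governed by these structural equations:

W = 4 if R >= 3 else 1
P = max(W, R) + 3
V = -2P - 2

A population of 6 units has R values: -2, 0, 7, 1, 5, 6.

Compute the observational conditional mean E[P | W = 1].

4

Conditioning on W=1 selects the 3 unit(s) with R ∈ {-2, 0, 1}. Their P values: 4, 4, 4. Mean = 4.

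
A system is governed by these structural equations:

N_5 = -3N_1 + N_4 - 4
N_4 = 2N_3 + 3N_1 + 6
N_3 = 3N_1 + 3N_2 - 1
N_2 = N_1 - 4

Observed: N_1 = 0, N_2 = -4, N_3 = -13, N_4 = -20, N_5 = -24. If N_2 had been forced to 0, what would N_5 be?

do(N_2=0) replaces the equation N_2 = N_1 - 4 with the constant N_2 = 0.
N_3 = 3N_1 + 3N_2 - 1  [with N_1=0, N_2=0]  = -1
N_4 = 2N_3 + 3N_1 + 6  [with N_3=-1, N_1=0]  = 4
N_5 = -3N_1 + N_4 - 4  [with N_1=0, N_4=4]  = 0

0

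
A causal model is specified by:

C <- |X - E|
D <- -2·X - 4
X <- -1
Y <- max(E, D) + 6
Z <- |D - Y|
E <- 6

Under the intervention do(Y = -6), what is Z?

4

The intervention breaks the incoming arrows to Y: Y <- max(E, D) + 6 no longer applies, and Y = -6.
D = -2·X - 4  [with X=-1]  = -2
Z = |D - Y|  [with D=-2, Y=-6]  = 4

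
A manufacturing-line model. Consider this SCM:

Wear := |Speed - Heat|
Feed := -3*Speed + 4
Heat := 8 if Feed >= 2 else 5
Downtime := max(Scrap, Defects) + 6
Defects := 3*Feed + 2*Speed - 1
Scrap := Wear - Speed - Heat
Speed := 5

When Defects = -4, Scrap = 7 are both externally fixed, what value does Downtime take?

13

Under do(Defects = -4, Scrap = 7), each intervened variable's structural equation is replaced by its fixed value.
Downtime = max(Scrap, Defects) + 6  [with Scrap=7, Defects=-4]  = 13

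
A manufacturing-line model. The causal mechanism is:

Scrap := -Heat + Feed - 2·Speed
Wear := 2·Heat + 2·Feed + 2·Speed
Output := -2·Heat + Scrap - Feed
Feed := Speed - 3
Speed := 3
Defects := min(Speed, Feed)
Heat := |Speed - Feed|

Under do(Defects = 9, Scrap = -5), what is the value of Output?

Under do(Defects = 9, Scrap = -5), each intervened variable's structural equation is replaced by its fixed value.
Feed = Speed - 3  [with Speed=3]  = 0
Heat = |Speed - Feed|  [with Speed=3, Feed=0]  = 3
Output = -2·Heat + Scrap - Feed  [with Heat=3, Scrap=-5, Feed=0]  = -11

-11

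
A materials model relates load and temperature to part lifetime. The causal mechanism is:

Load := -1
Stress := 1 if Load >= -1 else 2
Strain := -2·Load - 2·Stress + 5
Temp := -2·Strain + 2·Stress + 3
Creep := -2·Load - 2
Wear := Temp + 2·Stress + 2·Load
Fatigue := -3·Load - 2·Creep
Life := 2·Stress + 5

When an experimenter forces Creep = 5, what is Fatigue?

-7

Under do(Creep=5), the mechanism Creep := -2·Load - 2 is discarded; Creep is fixed at 5.
Fatigue = -3·Load - 2·Creep  [with Load=-1, Creep=5]  = -7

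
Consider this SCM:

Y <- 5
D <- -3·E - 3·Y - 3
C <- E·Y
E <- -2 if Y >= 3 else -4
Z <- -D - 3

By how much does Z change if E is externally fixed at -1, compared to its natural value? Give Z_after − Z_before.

do(E=-1) replaces the equation E <- -2 if Y >= 3 else -4 with the constant E = -1.
D = -3·E - 3·Y - 3  [with E=-1, Y=5]  = -15
Z = -D - 3  [with D=-15]  = 12
Without intervention: E = -2 if Y >= 3 else -4  [with Y=5]  = -2; D = -3·E - 3·Y - 3  [with E=-2, Y=5]  = -12; Z = -D - 3  [with D=-12]  = 9.
Change = 12 − 9 = 3.

3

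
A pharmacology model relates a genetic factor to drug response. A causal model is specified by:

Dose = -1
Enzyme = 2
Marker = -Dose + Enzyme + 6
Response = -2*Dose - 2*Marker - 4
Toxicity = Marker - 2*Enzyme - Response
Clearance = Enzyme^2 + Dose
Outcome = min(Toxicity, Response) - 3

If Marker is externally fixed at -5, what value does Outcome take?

The intervention breaks the incoming arrows to Marker: Marker = -Dose + Enzyme + 6 no longer applies, and Marker = -5.
Response = -2*Dose - 2*Marker - 4  [with Dose=-1, Marker=-5]  = 8
Toxicity = Marker - 2*Enzyme - Response  [with Marker=-5, Enzyme=2, Response=8]  = -17
Outcome = min(Toxicity, Response) - 3  [with Toxicity=-17, Response=8]  = -20

-20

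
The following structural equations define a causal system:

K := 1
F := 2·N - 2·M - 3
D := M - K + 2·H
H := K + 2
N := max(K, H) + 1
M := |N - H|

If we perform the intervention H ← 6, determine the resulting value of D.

12

Under do(H=6), the mechanism H := K + 2 is discarded; H is fixed at 6.
N = max(K, H) + 1  [with K=1, H=6]  = 7
M = |N - H|  [with N=7, H=6]  = 1
D = M - K + 2·H  [with M=1, K=1, H=6]  = 12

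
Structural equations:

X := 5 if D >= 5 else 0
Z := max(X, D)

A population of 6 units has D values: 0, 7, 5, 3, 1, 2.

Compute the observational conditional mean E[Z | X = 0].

1.5

Conditioning on X=0 selects the 4 unit(s) with D ∈ {0, 3, 1, 2}. Their Z values: 0, 3, 1, 2. Mean = 1.5.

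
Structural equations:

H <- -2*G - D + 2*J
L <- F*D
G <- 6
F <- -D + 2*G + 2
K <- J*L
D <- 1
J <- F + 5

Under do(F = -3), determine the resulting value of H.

do(F=-3) replaces the equation F <- -D + 2*G + 2 with the constant F = -3.
J = F + 5  [with F=-3]  = 2
H = -2*G - D + 2*J  [with G=6, D=1, J=2]  = -9

-9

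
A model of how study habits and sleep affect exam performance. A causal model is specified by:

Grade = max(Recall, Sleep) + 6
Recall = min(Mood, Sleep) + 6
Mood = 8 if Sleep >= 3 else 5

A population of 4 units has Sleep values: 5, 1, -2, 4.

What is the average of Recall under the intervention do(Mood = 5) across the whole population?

The intervention sets Mood=5 in all 4 units regardless of Sleep. Recomputing Recall per unit gives 11, 7, 4, 10; average 8.

8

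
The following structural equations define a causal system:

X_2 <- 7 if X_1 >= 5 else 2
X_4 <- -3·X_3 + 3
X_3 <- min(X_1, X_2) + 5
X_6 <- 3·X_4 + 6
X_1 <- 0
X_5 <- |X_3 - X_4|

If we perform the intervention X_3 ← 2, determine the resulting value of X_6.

The intervention breaks the incoming arrows to X_3: X_3 <- min(X_1, X_2) + 5 no longer applies, and X_3 = 2.
X_4 = -3·X_3 + 3  [with X_3=2]  = -3
X_6 = 3·X_4 + 6  [with X_4=-3]  = -3

-3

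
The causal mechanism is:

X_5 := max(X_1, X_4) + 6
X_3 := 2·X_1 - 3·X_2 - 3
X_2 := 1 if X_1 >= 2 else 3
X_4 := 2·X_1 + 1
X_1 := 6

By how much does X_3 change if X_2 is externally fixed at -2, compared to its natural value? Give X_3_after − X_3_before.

The intervention breaks the incoming arrows to X_2: X_2 := 1 if X_1 >= 2 else 3 no longer applies, and X_2 = -2.
X_3 = 2·X_1 - 3·X_2 - 3  [with X_1=6, X_2=-2]  = 15
Without intervention: X_2 = 1 if X_1 >= 2 else 3  [with X_1=6]  = 1; X_3 = 2·X_1 - 3·X_2 - 3  [with X_1=6, X_2=1]  = 6.
Change = 15 − 6 = 9.

9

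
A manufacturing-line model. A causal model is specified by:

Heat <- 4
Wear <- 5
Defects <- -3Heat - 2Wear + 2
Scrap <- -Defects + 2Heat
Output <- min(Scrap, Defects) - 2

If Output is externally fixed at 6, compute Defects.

-20

do(Output=6) replaces the equation Output <- min(Scrap, Defects) - 2 with the constant Output = 6.
Defects is not downstream of the intervention, so its value is determined by the original equations.
Defects = -3Heat - 2Wear + 2  [with Heat=4, Wear=5]  = -20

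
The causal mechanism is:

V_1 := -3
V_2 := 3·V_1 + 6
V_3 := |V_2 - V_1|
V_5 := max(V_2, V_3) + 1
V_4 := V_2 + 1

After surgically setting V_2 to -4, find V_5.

2

do(V_2=-4) replaces the equation V_2 := 3·V_1 + 6 with the constant V_2 = -4.
V_3 = |V_2 - V_1|  [with V_2=-4, V_1=-3]  = 1
V_5 = max(V_2, V_3) + 1  [with V_2=-4, V_3=1]  = 2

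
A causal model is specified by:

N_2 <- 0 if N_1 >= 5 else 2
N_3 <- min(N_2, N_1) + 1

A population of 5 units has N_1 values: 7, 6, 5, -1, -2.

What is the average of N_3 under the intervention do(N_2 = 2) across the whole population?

The intervention sets N_2=2 in all 5 units regardless of N_1. Recomputing N_3 per unit gives 3, 3, 3, 0, -1; average 1.6.

1.6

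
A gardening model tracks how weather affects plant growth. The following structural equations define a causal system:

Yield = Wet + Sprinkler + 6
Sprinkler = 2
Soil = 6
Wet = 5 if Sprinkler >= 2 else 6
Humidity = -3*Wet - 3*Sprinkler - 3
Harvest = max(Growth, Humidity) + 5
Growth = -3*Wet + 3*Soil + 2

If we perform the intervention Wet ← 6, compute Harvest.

The intervention breaks the incoming arrows to Wet: Wet = 5 if Sprinkler >= 2 else 6 no longer applies, and Wet = 6.
Growth = -3*Wet + 3*Soil + 2  [with Wet=6, Soil=6]  = 2
Humidity = -3*Wet - 3*Sprinkler - 3  [with Wet=6, Sprinkler=2]  = -27
Harvest = max(Growth, Humidity) + 5  [with Growth=2, Humidity=-27]  = 7

7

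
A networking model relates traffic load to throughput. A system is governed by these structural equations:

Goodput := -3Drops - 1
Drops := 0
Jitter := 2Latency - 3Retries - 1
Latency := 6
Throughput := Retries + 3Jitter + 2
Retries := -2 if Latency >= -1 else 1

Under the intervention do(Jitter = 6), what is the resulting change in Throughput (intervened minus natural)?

-33

Intervening sets Jitter = 6 and removes its equation (Jitter := 2Latency - 3Retries - 1).
Retries = -2 if Latency >= -1 else 1  [with Latency=6]  = -2
Throughput = Retries + 3Jitter + 2  [with Retries=-2, Jitter=6]  = 18
Without intervention: Retries = -2 if Latency >= -1 else 1  [with Latency=6]  = -2; Jitter = 2Latency - 3Retries - 1  [with Latency=6, Retries=-2]  = 17; Throughput = Retries + 3Jitter + 2  [with Retries=-2, Jitter=17]  = 51.
Change = 18 − 51 = -33.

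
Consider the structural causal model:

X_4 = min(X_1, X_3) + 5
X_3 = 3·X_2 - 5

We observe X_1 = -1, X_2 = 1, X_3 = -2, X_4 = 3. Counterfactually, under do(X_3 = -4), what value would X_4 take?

1

The intervention breaks the incoming arrows to X_3: X_3 = 3·X_2 - 5 no longer applies, and X_3 = -4.
X_4 = min(X_1, X_3) + 5  [with X_1=-1, X_3=-4]  = 1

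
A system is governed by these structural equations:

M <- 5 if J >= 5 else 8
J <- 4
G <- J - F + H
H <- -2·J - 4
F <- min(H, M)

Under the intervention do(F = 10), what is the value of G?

Intervening sets F = 10 and removes its equation (F <- min(H, M)).
H = -2·J - 4  [with J=4]  = -12
G = J - F + H  [with J=4, F=10, H=-12]  = -18

-18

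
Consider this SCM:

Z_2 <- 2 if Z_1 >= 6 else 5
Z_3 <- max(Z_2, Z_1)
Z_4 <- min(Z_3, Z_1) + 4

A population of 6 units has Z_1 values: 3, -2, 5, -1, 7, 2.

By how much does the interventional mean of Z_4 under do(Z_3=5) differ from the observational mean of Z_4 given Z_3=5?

0.6

do(Z_3=5) breaks Z_3's dependence on Z_1. With Z_3=5 fixed, Z_4 across the units is 7, 2, 9, 3, 9, 6, mean 6.
Conditioning on Z_3=5 selects the 5 unit(s) with Z_1 ∈ {3, -2, 5, -1, 2}. Their Z_4 values: 7, 2, 9, 3, 6. Mean = 5.4.
Difference = 6 − 5.4 = 0.6.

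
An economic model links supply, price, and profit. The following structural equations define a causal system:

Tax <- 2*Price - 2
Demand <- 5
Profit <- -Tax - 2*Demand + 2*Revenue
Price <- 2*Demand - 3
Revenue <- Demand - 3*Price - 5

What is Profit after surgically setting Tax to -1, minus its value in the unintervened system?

Intervening sets Tax = -1 and removes its equation (Tax <- 2*Price - 2).
Price = 2*Demand - 3  [with Demand=5]  = 7
Revenue = Demand - 3*Price - 5  [with Demand=5, Price=7]  = -21
Profit = -Tax - 2*Demand + 2*Revenue  [with Tax=-1, Demand=5, Revenue=-21]  = -51
Without intervention: Price = 2*Demand - 3  [with Demand=5]  = 7; Revenue = Demand - 3*Price - 5  [with Demand=5, Price=7]  = -21; Tax = 2*Price - 2  [with Price=7]  = 12; Profit = -Tax - 2*Demand + 2*Revenue  [with Tax=12, Demand=5, Revenue=-21]  = -64.
Change = -51 − (-64) = 13.

13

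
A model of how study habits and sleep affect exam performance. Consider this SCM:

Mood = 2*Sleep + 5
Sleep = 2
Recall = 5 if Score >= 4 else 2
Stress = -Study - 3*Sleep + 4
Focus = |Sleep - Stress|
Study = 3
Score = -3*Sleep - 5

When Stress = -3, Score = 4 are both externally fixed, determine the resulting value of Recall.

5

Under do(Stress = -3, Score = 4), each intervened variable's structural equation is replaced by its fixed value.
Recall = 5 if Score >= 4 else 2  [with Score=4]  = 5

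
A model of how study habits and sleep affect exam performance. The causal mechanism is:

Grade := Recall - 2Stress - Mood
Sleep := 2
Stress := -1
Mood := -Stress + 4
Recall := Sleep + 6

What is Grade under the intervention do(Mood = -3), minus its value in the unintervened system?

8

do(Mood=-3) replaces the equation Mood := -Stress + 4 with the constant Mood = -3.
Recall = Sleep + 6  [with Sleep=2]  = 8
Grade = Recall - 2Stress - Mood  [with Recall=8, Stress=-1, Mood=-3]  = 13
Without intervention: Mood = -Stress + 4  [with Stress=-1]  = 5; Recall = Sleep + 6  [with Sleep=2]  = 8; Grade = Recall - 2Stress - Mood  [with Recall=8, Stress=-1, Mood=5]  = 5.
Change = 13 − 5 = 8.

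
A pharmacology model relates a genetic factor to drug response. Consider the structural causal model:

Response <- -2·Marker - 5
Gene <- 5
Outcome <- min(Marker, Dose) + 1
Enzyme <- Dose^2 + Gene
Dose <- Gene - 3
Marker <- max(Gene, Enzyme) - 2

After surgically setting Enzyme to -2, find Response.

do(Enzyme=-2) replaces the equation Enzyme <- Dose^2 + Gene with the constant Enzyme = -2.
Marker = max(Gene, Enzyme) - 2  [with Gene=5, Enzyme=-2]  = 3
Response = -2·Marker - 5  [with Marker=3]  = -11

-11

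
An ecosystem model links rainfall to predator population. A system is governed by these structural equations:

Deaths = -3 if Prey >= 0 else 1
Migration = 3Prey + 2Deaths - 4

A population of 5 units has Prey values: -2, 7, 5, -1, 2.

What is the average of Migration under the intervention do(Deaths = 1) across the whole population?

4.6

Every unit gets Deaths=1 under the intervention. Migration values become -8, 19, 13, -5, 4; E[Migration|do(Deaths=1)] = 4.6.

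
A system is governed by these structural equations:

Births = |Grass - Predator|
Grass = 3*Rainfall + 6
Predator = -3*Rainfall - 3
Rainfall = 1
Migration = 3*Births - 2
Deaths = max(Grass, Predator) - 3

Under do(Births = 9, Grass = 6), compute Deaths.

The joint intervention fixes Births = 9, Grass = 6, removing each variable's own equation.
Predator = -3*Rainfall - 3  [with Rainfall=1]  = -6
Deaths = max(Grass, Predator) - 3  [with Grass=6, Predator=-6]  = 3

3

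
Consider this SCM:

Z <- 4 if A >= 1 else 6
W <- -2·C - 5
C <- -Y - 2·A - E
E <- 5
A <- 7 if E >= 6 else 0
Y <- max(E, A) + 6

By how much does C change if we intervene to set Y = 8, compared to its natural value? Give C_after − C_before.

3

do(Y=8) replaces the equation Y <- max(E, A) + 6 with the constant Y = 8.
A = 7 if E >= 6 else 0  [with E=5]  = 0
C = -Y - 2·A - E  [with Y=8, A=0, E=5]  = -13
Without intervention: A = 7 if E >= 6 else 0  [with E=5]  = 0; Y = max(E, A) + 6  [with E=5, A=0]  = 11; C = -Y - 2·A - E  [with Y=11, A=0, E=5]  = -16.
Change = -13 − (-16) = 3.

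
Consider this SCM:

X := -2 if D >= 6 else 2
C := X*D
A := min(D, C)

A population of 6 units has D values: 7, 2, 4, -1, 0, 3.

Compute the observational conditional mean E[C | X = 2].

Conditioning on X=2 selects the 5 unit(s) with D ∈ {2, 4, -1, 0, 3}. Their C values: 4, 8, -2, 0, 6. Mean = 3.2.

3.2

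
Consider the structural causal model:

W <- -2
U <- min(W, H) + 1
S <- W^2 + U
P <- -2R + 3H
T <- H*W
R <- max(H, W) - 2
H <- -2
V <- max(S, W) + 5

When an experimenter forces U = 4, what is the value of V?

13

The intervention breaks the incoming arrows to U: U <- min(W, H) + 1 no longer applies, and U = 4.
S = W^2 + U  [with W=-2, U=4]  = 8
V = max(S, W) + 5  [with S=8, W=-2]  = 13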